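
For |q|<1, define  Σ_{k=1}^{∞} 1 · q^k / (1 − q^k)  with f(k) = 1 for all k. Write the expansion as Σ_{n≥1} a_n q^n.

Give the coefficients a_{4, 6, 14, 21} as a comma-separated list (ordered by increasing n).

n=4: 4·1 2·2 1·4  f→[1+1+1]=3
n=6: 6·1 3·2 2·3 1·6  f→[1+1+1+1]=4
n=14: 1·14 2·7 7·2 14·1  f→[1+1+1+1]=4
[q^21] f(1)=1,f(3)=1,f(7)=1,f(21)=1 ⇒ 4

3, 4, 4, 4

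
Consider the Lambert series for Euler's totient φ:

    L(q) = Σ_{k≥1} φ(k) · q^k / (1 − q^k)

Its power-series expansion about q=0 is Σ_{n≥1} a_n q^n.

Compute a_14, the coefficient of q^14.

d|14:{1,2,7,14}  Σφ=1+1+6+6=14

a_14 = 14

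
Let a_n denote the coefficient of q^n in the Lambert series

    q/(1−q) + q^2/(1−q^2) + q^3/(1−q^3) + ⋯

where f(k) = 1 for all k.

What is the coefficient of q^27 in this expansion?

d|27:{1,3,9,27}  Σf=1+1+1+1=4

a_27 = 4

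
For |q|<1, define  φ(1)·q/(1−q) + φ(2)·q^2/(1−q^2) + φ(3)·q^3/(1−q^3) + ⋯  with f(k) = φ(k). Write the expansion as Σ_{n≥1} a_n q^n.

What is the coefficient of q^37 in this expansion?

q^37  k|37↦φ(k): 37:36 1:1  a_37=37

a_37 = 37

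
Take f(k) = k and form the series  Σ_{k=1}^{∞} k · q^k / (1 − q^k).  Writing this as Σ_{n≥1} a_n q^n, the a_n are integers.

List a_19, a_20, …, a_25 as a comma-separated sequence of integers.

q^19  k|19↦f(k): 19:19 1:1  a_19=20
[q^20] f(20)=20,f(10)=10,f(5)=5,f(4)=4,f(2)=2,f(1)=1 ⇒ 42
d|21:{1,3,7,21}  Σf=1+3+7+21=32
q^22  k|22↦f(k): 22:22 11:11 2:2 1:1  a_22=36
[q^23] f(1)=1,f(23)=23 ⇒ 24
d|24:{1,2,3,4,6,8,12,24}  Σf=1+2+3+4+6+8+12+24=60
n=25: 1·25 5·5 25·1  f→[1+5+25]=31

20, 42, 32, 36, 24, 60, 31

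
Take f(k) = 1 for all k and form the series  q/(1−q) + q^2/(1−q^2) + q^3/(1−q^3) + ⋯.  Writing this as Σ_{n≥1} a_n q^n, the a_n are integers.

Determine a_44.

q^44  k|44↦f(k): 44:1 22:1 11:1 4:1 2:1 1:1  a_44=6

a_44 = 6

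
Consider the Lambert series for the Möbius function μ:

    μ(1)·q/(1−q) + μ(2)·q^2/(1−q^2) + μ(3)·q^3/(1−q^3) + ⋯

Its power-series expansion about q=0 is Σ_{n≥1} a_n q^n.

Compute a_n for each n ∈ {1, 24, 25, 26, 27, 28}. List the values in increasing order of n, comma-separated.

1, 0, 0, 0, 0, 0

[q^1] μ(1)=1 ⇒ 1
d|24:{24,12,8,6,4,3,2,1}  Σμ=0+0+0+1+0+(-1)+(-1)+1=0
n=25: 25·1 5·5 1·25  μ→[0+(-1)+1]=0
q^26  k|26↦μ(k): 26:1 13:-1 2:-1 1:1  a_26=0
n=27: 1·27 3·9 9·3 27·1  μ→[1+(-1)+0+0]=0
[q^28] μ(28)=0,μ(14)=1,μ(7)=-1,μ(4)=0,μ(2)=-1,μ(1)=1 ⇒ 0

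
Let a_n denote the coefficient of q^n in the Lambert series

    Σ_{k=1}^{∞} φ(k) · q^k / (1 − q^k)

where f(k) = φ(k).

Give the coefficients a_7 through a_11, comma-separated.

q^7  k|7↦φ(k): 7:6 1:1  a_7=7
[q^8] φ(1)=1,φ(2)=1,φ(4)=2,φ(8)=4 ⇒ 8
q^9  k|9↦φ(k): 9:6 3:2 1:1  a_9=9
d|10:{1,2,5,10}  Σφ=1+1+4+4=10
q^11  k|11↦φ(k): 1:1 11:10  a_11=11

7, 8, 9, 10, 11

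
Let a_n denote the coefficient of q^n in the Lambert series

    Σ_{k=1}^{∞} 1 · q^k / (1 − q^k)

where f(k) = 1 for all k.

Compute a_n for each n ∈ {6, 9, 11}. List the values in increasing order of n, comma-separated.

n=6: 1·6 2·3 3·2 6·1  f→[1+1+1+1]=4
n=9: 1·9 3·3 9·1  f→[1+1+1]=3
[q^11] f(1)=1,f(11)=1 ⇒ 2

4, 3, 2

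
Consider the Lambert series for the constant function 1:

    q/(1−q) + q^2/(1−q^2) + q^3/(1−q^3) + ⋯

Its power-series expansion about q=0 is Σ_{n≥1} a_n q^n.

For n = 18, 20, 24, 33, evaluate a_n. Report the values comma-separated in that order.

6, 6, 8, 4

[q^18] f(1)=1,f(2)=1,f(3)=1,f(6)=1,f(9)=1,f(18)=1 ⇒ 6
q^20  k|20↦f(k): 20:1 10:1 5:1 4:1 2:1 1:1  a_20=6
q^24  k|24↦f(k): 24:1 12:1 8:1 6:1 4:1 3:1 2:1 1:1  a_24=8
n=33: 1·33 3·11 11·3 33·1  f→[1+1+1+1]=4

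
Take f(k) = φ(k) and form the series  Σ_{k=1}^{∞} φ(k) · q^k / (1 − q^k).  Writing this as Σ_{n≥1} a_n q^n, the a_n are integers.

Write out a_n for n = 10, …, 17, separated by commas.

[q^10] φ(1)=1,φ(2)=1,φ(5)=4,φ(10)=4 ⇒ 10
n=11: 11·1 1·11  φ→[10+1]=11
d|12:{1,2,3,4,6,12}  Σφ=1+1+2+2+2+4=12
q^13  k|13↦φ(k): 13:12 1:1  a_13=13
[q^14] φ(1)=1,φ(2)=1,φ(7)=6,φ(14)=6 ⇒ 14
q^15  k|15↦φ(k): 15:8 5:4 3:2 1:1  a_15=15
q^16  k|16↦φ(k): 1:1 2:1 4:2 8:4 16:8  a_16=16
d|17:{1,17}  Σφ=1+16=17

10, 11, 12, 13, 14, 15, 16, 17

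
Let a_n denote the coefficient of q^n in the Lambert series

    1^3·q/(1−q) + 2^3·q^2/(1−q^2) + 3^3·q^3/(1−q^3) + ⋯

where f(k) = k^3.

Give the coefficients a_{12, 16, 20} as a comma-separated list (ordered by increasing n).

2044, 4681, 9198

n=12: 1·12 2·6 3·4 4·3 6·2 12·1  f→[1+8+27+64+216+1728]=2044
n=16: 16·1 8·2 4·4 2·8 1·16  f→[4096+512+64+8+1]=4681
n=20: 20·1 10·2 5·4 4·5 2·10 1·20  f→[8000+1000+125+64+8+1]=9198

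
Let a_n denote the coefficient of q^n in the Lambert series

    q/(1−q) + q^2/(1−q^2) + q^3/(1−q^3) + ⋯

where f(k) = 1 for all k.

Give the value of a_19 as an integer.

a_19 = 2

n=19: 1·19 19·1  f→[1+1]=2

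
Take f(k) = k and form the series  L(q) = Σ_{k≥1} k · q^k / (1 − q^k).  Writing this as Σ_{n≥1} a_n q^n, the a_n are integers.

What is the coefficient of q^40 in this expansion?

a_40 = 90

d|40:{1,2,4,5,8,10,20,40}  Σf=1+2+4+5+8+10+20+40=90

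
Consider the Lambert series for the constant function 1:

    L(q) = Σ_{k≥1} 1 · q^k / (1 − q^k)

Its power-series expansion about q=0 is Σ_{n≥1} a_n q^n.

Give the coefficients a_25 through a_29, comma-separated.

3, 4, 4, 6, 2

[q^25] f(25)=1,f(5)=1,f(1)=1 ⇒ 3
d|26:{26,13,2,1}  Σf=1+1+1+1=4
n=27: 27·1 9·3 3·9 1·27  f→[1+1+1+1]=4
[q^28] f(1)=1,f(2)=1,f(4)=1,f(7)=1,f(14)=1,f(28)=1 ⇒ 6
q^29  k|29↦f(k): 1:1 29:1  a_29=2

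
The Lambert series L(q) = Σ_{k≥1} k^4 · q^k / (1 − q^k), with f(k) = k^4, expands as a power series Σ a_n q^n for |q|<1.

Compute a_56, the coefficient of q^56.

a_56 = 10494338

q^56  k|56↦f(k): 1:1 2:16 4:256 7:2401 8:4096 14:38416 28:614656 56:9834496  a_56=10494338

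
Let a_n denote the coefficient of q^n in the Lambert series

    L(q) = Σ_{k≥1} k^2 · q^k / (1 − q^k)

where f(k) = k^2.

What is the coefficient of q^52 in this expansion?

a_52 = 3570

d|52:{52,26,13,4,2,1}  Σf=2704+676+169+16+4+1=3570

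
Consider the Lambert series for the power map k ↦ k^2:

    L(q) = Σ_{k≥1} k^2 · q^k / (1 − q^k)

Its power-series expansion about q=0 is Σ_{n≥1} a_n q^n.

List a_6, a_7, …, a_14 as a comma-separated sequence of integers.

50, 50, 85, 91, 130, 122, 210, 170, 250

q^6  k|6↦f(k): 1:1 2:4 3:9 6:36  a_6=50
q^7  k|7↦f(k): 1:1 7:49  a_7=50
n=8: 8·1 4·2 2·4 1·8  f→[64+16+4+1]=85
d|9:{1,3,9}  Σf=1+9+81=91
n=10: 1·10 2·5 5·2 10·1  f→[1+4+25+100]=130
d|11:{11,1}  Σf=121+1=122
n=12: 1·12 2·6 3·4 4·3 6·2 12·1  f→[1+4+9+16+36+144]=210
n=13: 1·13 13·1  f→[1+169]=170
d|14:{14,7,2,1}  Σf=196+49+4+1=250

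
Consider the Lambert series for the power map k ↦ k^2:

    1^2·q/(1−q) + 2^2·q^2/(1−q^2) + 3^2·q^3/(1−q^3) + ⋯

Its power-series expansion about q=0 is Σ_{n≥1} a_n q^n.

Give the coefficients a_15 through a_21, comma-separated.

260, 341, 290, 455, 362, 546, 500

n=15: 15·1 5·3 3·5 1·15  f→[225+25+9+1]=260
n=16: 16·1 8·2 4·4 2·8 1·16  f→[256+64+16+4+1]=341
q^17  k|17↦f(k): 1:1 17:289  a_17=290
[q^18] f(18)=324,f(9)=81,f(6)=36,f(3)=9,f(2)=4,f(1)=1 ⇒ 455
d|19:{19,1}  Σf=361+1=362
[q^20] f(20)=400,f(10)=100,f(5)=25,f(4)=16,f(2)=4,f(1)=1 ⇒ 546
[q^21] f(1)=1,f(3)=9,f(7)=49,f(21)=441 ⇒ 500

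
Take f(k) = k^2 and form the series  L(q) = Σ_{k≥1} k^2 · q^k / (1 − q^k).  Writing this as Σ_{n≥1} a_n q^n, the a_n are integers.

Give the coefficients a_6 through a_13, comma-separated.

q^6  k|6↦f(k): 6:36 3:9 2:4 1:1  a_6=50
n=7: 1·7 7·1  f→[1+49]=50
n=8: 8·1 4·2 2·4 1·8  f→[64+16+4+1]=85
q^9  k|9↦f(k): 9:81 3:9 1:1  a_9=91
n=10: 1·10 2·5 5·2 10·1  f→[1+4+25+100]=130
q^11  k|11↦f(k): 11:121 1:1  a_11=122
d|12:{12,6,4,3,2,1}  Σf=144+36+16+9+4+1=210
n=13: 1·13 13·1  f→[1+169]=170

50, 50, 85, 91, 130, 122, 210, 170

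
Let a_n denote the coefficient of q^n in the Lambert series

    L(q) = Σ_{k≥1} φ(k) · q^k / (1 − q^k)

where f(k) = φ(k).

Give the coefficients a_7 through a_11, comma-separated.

q^7  k|7↦φ(k): 7:6 1:1  a_7=7
q^8  k|8↦φ(k): 8:4 4:2 2:1 1:1  a_8=8
[q^9] φ(1)=1,φ(3)=2,φ(9)=6 ⇒ 9
q^10  k|10↦φ(k): 1:1 2:1 5:4 10:4  a_10=10
n=11: 11·1 1·11  φ→[10+1]=11

7, 8, 9, 10, 11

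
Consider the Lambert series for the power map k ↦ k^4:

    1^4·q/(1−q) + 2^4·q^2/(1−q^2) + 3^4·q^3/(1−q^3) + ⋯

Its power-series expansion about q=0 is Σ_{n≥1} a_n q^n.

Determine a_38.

a_38 = 2215474

d|38:{1,2,19,38}  Σf=1+16+130321+2085136=2215474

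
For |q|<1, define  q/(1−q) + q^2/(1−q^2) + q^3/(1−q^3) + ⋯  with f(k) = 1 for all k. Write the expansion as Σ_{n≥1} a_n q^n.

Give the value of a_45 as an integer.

a_45 = 6

n=45: 45·1 15·3 9·5 5·9 3·15 1·45  f→[1+1+1+1+1+1]=6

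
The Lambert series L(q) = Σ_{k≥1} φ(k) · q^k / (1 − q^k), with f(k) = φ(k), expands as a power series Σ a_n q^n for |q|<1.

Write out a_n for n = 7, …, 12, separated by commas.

[q^7] φ(1)=1,φ(7)=6 ⇒ 7
d|8:{1,2,4,8}  Σφ=1+1+2+4=8
q^9  k|9↦φ(k): 1:1 3:2 9:6  a_9=9
q^10  k|10↦φ(k): 1:1 2:1 5:4 10:4  a_10=10
q^11  k|11↦φ(k): 11:10 1:1  a_11=11
q^12  k|12↦φ(k): 1:1 2:1 3:2 4:2 6:2 12:4  a_12=12

7, 8, 9, 10, 11, 12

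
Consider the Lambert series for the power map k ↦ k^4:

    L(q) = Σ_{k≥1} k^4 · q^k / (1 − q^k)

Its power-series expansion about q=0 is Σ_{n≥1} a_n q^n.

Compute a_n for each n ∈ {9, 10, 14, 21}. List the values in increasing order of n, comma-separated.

n=9: 9·1 3·3 1·9  f→[6561+81+1]=6643
d|10:{1,2,5,10}  Σf=1+16+625+10000=10642
d|14:{1,2,7,14}  Σf=1+16+2401+38416=40834
d|21:{1,3,7,21}  Σf=1+81+2401+194481=196964

6643, 10642, 40834, 196964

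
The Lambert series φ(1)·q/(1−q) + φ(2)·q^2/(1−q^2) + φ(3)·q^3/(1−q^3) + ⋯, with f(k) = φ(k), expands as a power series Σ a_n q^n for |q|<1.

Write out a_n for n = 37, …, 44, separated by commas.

[q^37] φ(1)=1,φ(37)=36 ⇒ 37
[q^38] φ(1)=1,φ(2)=1,φ(19)=18,φ(38)=18 ⇒ 38
d|39:{1,3,13,39}  Σφ=1+2+12+24=39
d|40:{40,20,10,8,5,4,2,1}  Σφ=16+8+4+4+4+2+1+1=40
n=41: 1·41 41·1  φ→[1+40]=41
q^42  k|42↦φ(k): 42:12 21:12 14:6 7:6 6:2 3:2 2:1 1:1  a_42=42
d|43:{43,1}  Σφ=42+1=43
n=44: 44·1 22·2 11·4 4·11 2·22 1·44  φ→[20+10+10+2+1+1]=44

37, 38, 39, 40, 41, 42, 43, 44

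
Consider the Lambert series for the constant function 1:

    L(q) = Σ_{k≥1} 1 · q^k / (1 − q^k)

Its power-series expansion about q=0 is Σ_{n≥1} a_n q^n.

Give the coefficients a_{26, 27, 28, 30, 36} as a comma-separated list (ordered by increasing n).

d|26:{1,2,13,26}  Σf=1+1+1+1=4
q^27  k|27↦f(k): 1:1 3:1 9:1 27:1  a_27=4
n=28: 28·1 14·2 7·4 4·7 2·14 1·28  f→[1+1+1+1+1+1]=6
d|30:{30,15,10,6,5,3,2,1}  Σf=1+1+1+1+1+1+1+1=8
d|36:{36,18,12,9,6,4,3,2,1}  Σf=1+1+1+1+1+1+1+1+1=9

4, 4, 6, 8, 9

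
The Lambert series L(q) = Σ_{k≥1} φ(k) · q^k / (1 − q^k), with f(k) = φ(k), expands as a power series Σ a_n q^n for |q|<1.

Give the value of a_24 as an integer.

d|24:{24,12,8,6,4,3,2,1}  Σφ=8+4+4+2+2+2+1+1=24

a_24 = 24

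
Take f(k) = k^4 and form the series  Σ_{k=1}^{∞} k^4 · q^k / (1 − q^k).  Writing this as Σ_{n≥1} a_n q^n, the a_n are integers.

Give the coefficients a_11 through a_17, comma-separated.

14642, 22386, 28562, 40834, 51332, 69905, 83522

[q^11] f(1)=1,f(11)=14641 ⇒ 14642
d|12:{1,2,3,4,6,12}  Σf=1+16+81+256+1296+20736=22386
[q^13] f(1)=1,f(13)=28561 ⇒ 28562
n=14: 1·14 2·7 7·2 14·1  f→[1+16+2401+38416]=40834
n=15: 1·15 3·5 5·3 15·1  f→[1+81+625+50625]=51332
d|16:{16,8,4,2,1}  Σf=65536+4096+256+16+1=69905
n=17: 17·1 1·17  f→[83521+1]=83522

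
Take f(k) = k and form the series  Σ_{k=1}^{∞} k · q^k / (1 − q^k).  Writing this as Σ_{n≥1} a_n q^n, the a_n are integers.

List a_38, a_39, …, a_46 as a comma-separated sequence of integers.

60, 56, 90, 42, 96, 44, 84, 78, 72

q^38  k|38↦f(k): 1:1 2:2 19:19 38:38  a_38=60
[q^39] f(1)=1,f(3)=3,f(13)=13,f(39)=39 ⇒ 56
d|40:{40,20,10,8,5,4,2,1}  Σf=40+20+10+8+5+4+2+1=90
q^41  k|41↦f(k): 41:41 1:1  a_41=42
q^42  k|42↦f(k): 1:1 2:2 3:3 6:6 7:7 14:14 21:21 42:42  a_42=96
q^43  k|43↦f(k): 43:43 1:1  a_43=44
q^44  k|44↦f(k): 1:1 2:2 4:4 11:11 22:22 44:44  a_44=84
n=45: 45·1 15·3 9·5 5·9 3·15 1·45  f→[45+15+9+5+3+1]=78
[q^46] f(46)=46,f(23)=23,f(2)=2,f(1)=1 ⇒ 72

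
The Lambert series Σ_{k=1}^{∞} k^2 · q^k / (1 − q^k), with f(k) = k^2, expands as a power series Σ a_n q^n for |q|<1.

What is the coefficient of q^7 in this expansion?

[q^7] f(7)=49,f(1)=1 ⇒ 50

a_7 = 50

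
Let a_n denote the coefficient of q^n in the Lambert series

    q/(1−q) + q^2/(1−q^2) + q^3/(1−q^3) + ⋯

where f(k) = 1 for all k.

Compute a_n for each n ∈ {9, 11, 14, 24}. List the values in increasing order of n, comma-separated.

[q^9] f(1)=1,f(3)=1,f(9)=1 ⇒ 3
n=11: 1·11 11·1  f→[1+1]=2
[q^14] f(1)=1,f(2)=1,f(7)=1,f(14)=1 ⇒ 4
d|24:{24,12,8,6,4,3,2,1}  Σf=1+1+1+1+1+1+1+1=8

3, 2, 4, 8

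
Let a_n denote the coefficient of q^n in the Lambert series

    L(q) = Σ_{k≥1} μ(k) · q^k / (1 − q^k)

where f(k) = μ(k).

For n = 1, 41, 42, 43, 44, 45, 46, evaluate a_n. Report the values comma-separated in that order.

q^1  k|1↦μ(k): 1:1  a_1=1
n=41: 1·41 41·1  μ→[1+(-1)]=0
d|42:{42,21,14,7,6,3,2,1}  Σμ=(-1)+1+1+(-1)+1+(-1)+(-1)+1=0
q^43  k|43↦μ(k): 1:1 43:-1  a_43=0
n=44: 44·1 22·2 11·4 4·11 2·22 1·44  μ→[0+1+(-1)+0+(-1)+1]=0
[q^45] μ(45)=0,μ(15)=1,μ(9)=0,μ(5)=-1,μ(3)=-1,μ(1)=1 ⇒ 0
[q^46] μ(1)=1,μ(2)=-1,μ(23)=-1,μ(46)=1 ⇒ 0

1, 0, 0, 0, 0, 0, 0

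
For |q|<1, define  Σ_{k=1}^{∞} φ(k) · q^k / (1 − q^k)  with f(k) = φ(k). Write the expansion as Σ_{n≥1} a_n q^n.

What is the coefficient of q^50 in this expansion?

[q^50] φ(50)=20,φ(25)=20,φ(10)=4,φ(5)=4,φ(2)=1,φ(1)=1 ⇒ 50

a_50 = 50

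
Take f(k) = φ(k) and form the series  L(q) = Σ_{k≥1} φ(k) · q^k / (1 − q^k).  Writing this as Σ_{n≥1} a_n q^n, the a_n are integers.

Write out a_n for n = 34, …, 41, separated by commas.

q^34  k|34↦φ(k): 34:16 17:16 2:1 1:1  a_34=34
n=35: 35·1 7·5 5·7 1·35  φ→[24+6+4+1]=35
d|36:{36,18,12,9,6,4,3,2,1}  Σφ=12+6+4+6+2+2+2+1+1=36
n=37: 37·1 1·37  φ→[36+1]=37
[q^38] φ(1)=1,φ(2)=1,φ(19)=18,φ(38)=18 ⇒ 38
d|39:{39,13,3,1}  Σφ=24+12+2+1=39
q^40  k|40↦φ(k): 40:16 20:8 10:4 8:4 5:4 4:2 2:1 1:1  a_40=40
[q^41] φ(41)=40,φ(1)=1 ⇒ 41

34, 35, 36, 37, 38, 39, 40, 41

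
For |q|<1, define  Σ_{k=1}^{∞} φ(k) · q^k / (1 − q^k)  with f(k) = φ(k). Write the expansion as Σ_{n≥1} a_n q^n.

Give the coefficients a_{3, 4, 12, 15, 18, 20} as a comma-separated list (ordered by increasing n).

d|3:{1,3}  Σφ=1+2=3
[q^4] φ(4)=2,φ(2)=1,φ(1)=1 ⇒ 4
d|12:{12,6,4,3,2,1}  Σφ=4+2+2+2+1+1=12
d|15:{15,5,3,1}  Σφ=8+4+2+1=15
q^18  k|18↦φ(k): 18:6 9:6 6:2 3:2 2:1 1:1  a_18=18
[q^20] φ(20)=8,φ(10)=4,φ(5)=4,φ(4)=2,φ(2)=1,φ(1)=1 ⇒ 20

3, 4, 12, 15, 18, 20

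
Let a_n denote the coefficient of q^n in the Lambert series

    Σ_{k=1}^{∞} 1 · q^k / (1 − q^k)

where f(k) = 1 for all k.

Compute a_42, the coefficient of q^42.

a_42 = 8

d|42:{1,2,3,6,7,14,21,42}  Σf=1+1+1+1+1+1+1+1=8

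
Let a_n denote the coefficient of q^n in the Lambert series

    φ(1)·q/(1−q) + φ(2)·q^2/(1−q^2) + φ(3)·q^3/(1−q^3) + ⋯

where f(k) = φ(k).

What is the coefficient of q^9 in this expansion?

d|9:{1,3,9}  Σφ=1+2+6=9

a_9 = 9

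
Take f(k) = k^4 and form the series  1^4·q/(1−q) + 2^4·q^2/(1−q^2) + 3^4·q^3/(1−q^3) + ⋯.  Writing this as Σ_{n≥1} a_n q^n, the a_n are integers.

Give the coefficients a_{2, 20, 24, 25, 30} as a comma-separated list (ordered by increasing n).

17, 170898, 358258, 391251, 872644

d|2:{1,2}  Σf=1+16=17
[q^20] f(20)=160000,f(10)=10000,f(5)=625,f(4)=256,f(2)=16,f(1)=1 ⇒ 170898
n=24: 1·24 2·12 3·8 4·6 6·4 8·3 12·2 24·1  f→[1+16+81+256+1296+4096+20736+331776]=358258
d|25:{1,5,25}  Σf=1+625+390625=391251
q^30  k|30↦f(k): 30:810000 15:50625 10:10000 6:1296 5:625 3:81 2:16 1:1  a_30=872644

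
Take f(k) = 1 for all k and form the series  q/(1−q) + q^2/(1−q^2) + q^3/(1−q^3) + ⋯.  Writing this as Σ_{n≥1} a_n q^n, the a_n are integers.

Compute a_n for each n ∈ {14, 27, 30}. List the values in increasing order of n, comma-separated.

4, 4, 8

q^14  k|14↦f(k): 1:1 2:1 7:1 14:1  a_14=4
q^27  k|27↦f(k): 27:1 9:1 3:1 1:1  a_27=4
d|30:{30,15,10,6,5,3,2,1}  Σf=1+1+1+1+1+1+1+1=8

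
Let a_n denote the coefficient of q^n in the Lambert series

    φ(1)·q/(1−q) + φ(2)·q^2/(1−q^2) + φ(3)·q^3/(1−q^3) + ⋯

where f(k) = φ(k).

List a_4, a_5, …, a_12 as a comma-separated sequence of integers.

[q^4] φ(1)=1,φ(2)=1,φ(4)=2 ⇒ 4
q^5  k|5↦φ(k): 1:1 5:4  a_5=5
d|6:{6,3,2,1}  Σφ=2+2+1+1=6
q^7  k|7↦φ(k): 7:6 1:1  a_7=7
[q^8] φ(1)=1,φ(2)=1,φ(4)=2,φ(8)=4 ⇒ 8
q^9  k|9↦φ(k): 1:1 3:2 9:6  a_9=9
[q^10] φ(1)=1,φ(2)=1,φ(5)=4,φ(10)=4 ⇒ 10
[q^11] φ(11)=10,φ(1)=1 ⇒ 11
q^12  k|12↦φ(k): 12:4 6:2 4:2 3:2 2:1 1:1  a_12=12

4, 5, 6, 7, 8, 9, 10, 11, 12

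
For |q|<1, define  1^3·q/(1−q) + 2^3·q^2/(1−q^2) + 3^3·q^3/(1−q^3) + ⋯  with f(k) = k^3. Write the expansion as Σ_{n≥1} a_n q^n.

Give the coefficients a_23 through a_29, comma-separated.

12168, 16380, 15751, 19782, 20440, 25112, 24390

[q^23] f(23)=12167,f(1)=1 ⇒ 12168
n=24: 24·1 12·2 8·3 6·4 4·6 3·8 2·12 1·24  f→[13824+1728+512+216+64+27+8+1]=16380
n=25: 25·1 5·5 1·25  f→[15625+125+1]=15751
[q^26] f(26)=17576,f(13)=2197,f(2)=8,f(1)=1 ⇒ 19782
n=27: 27·1 9·3 3·9 1·27  f→[19683+729+27+1]=20440
q^28  k|28↦f(k): 1:1 2:8 4:64 7:343 14:2744 28:21952  a_28=25112
n=29: 1·29 29·1  f→[1+24389]=24390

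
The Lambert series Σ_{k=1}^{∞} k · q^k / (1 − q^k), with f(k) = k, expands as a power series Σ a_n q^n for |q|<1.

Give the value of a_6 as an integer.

[q^6] f(6)=6,f(3)=3,f(2)=2,f(1)=1 ⇒ 12

a_6 = 12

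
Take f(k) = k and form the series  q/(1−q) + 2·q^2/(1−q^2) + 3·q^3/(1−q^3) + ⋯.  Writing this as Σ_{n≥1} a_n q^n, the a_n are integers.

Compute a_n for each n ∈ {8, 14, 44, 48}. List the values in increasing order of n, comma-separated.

q^8  k|8↦f(k): 8:8 4:4 2:2 1:1  a_8=15
[q^14] f(1)=1,f(2)=2,f(7)=7,f(14)=14 ⇒ 24
d|44:{44,22,11,4,2,1}  Σf=44+22+11+4+2+1=84
[q^48] f(1)=1,f(2)=2,f(3)=3,f(4)=4,f(6)=6,f(8)=8,f(12)=12,f(16)=16,f(24)=24,f(48)=48 ⇒ 124

15, 24, 84, 124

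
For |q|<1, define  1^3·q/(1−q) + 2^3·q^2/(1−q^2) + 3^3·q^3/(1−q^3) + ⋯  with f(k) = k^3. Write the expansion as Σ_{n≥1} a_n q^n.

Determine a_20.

a_20 = 9198

[q^20] f(1)=1,f(2)=8,f(4)=64,f(5)=125,f(10)=1000,f(20)=8000 ⇒ 9198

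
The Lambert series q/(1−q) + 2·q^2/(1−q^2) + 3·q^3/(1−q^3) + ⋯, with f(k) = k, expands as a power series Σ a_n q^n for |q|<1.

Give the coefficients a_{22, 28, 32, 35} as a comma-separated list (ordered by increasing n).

n=22: 1·22 2·11 11·2 22·1  f→[1+2+11+22]=36
[q^28] f(28)=28,f(14)=14,f(7)=7,f(4)=4,f(2)=2,f(1)=1 ⇒ 56
n=32: 32·1 16·2 8·4 4·8 2·16 1·32  f→[32+16+8+4+2+1]=63
n=35: 1·35 5·7 7·5 35·1  f→[1+5+7+35]=48

36, 56, 63, 48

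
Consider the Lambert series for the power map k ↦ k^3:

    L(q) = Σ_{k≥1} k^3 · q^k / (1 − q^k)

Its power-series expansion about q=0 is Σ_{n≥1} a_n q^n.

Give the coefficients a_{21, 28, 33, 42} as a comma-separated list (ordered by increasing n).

9632, 25112, 37296, 86688

q^21  k|21↦f(k): 21:9261 7:343 3:27 1:1  a_21=9632
n=28: 1·28 2·14 4·7 7·4 14·2 28·1  f→[1+8+64+343+2744+21952]=25112
n=33: 1·33 3·11 11·3 33·1  f→[1+27+1331+35937]=37296
[q^42] f(1)=1,f(2)=8,f(3)=27,f(6)=216,f(7)=343,f(14)=2744,f(21)=9261,f(42)=74088 ⇒ 86688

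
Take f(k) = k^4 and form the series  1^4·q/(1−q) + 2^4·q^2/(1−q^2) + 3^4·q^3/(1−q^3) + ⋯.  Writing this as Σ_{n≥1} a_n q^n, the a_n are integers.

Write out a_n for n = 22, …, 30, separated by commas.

[q^22] f(22)=234256,f(11)=14641,f(2)=16,f(1)=1 ⇒ 248914
d|23:{1,23}  Σf=1+279841=279842
d|24:{1,2,3,4,6,8,12,24}  Σf=1+16+81+256+1296+4096+20736+331776=358258
[q^25] f(25)=390625,f(5)=625,f(1)=1 ⇒ 391251
[q^26] f(1)=1,f(2)=16,f(13)=28561,f(26)=456976 ⇒ 485554
[q^27] f(1)=1,f(3)=81,f(9)=6561,f(27)=531441 ⇒ 538084
[q^28] f(1)=1,f(2)=16,f(4)=256,f(7)=2401,f(14)=38416,f(28)=614656 ⇒ 655746
q^29  k|29↦f(k): 29:707281 1:1  a_29=707282
n=30: 30·1 15·2 10·3 6·5 5·6 3·10 2·15 1·30  f→[810000+50625+10000+1296+625+81+16+1]=872644

248914, 279842, 358258, 391251, 485554, 538084, 655746, 707282, 872644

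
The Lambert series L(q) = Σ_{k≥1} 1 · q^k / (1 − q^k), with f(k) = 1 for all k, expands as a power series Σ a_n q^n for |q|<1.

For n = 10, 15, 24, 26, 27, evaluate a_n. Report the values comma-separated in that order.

4, 4, 8, 4, 4

[q^10] f(10)=1,f(5)=1,f(2)=1,f(1)=1 ⇒ 4
d|15:{1,3,5,15}  Σf=1+1+1+1=4
[q^24] f(24)=1,f(12)=1,f(8)=1,f(6)=1,f(4)=1,f(3)=1,f(2)=1,f(1)=1 ⇒ 8
n=26: 26·1 13·2 2·13 1·26  f→[1+1+1+1]=4
q^27  k|27↦f(k): 27:1 9:1 3:1 1:1  a_27=4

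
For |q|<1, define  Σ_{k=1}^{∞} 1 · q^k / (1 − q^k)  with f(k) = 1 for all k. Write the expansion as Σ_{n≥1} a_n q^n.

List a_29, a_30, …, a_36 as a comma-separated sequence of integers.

2, 8, 2, 6, 4, 4, 4, 9

[q^29] f(29)=1,f(1)=1 ⇒ 2
[q^30] f(1)=1,f(2)=1,f(3)=1,f(5)=1,f(6)=1,f(10)=1,f(15)=1,f(30)=1 ⇒ 8
n=31: 1·31 31·1  f→[1+1]=2
d|32:{32,16,8,4,2,1}  Σf=1+1+1+1+1+1=6
q^33  k|33↦f(k): 33:1 11:1 3:1 1:1  a_33=4
n=34: 34·1 17·2 2·17 1·34  f→[1+1+1+1]=4
d|35:{1,5,7,35}  Σf=1+1+1+1=4
n=36: 36·1 18·2 12·3 9·4 6·6 4·9 3·12 2·18 1·36  f→[1+1+1+1+1+1+1+1+1]=9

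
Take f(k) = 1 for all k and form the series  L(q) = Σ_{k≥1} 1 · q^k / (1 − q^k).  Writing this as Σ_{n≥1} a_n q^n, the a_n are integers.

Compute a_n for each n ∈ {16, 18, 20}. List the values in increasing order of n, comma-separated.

d|16:{1,2,4,8,16}  Σf=1+1+1+1+1=5
q^18  k|18↦f(k): 1:1 2:1 3:1 6:1 9:1 18:1  a_18=6
[q^20] f(20)=1,f(10)=1,f(5)=1,f(4)=1,f(2)=1,f(1)=1 ⇒ 6

5, 6, 6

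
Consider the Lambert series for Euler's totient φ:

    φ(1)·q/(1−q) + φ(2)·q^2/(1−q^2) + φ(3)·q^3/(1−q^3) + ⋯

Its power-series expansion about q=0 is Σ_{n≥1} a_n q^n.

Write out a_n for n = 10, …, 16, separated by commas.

n=10: 1·10 2·5 5·2 10·1  φ→[1+1+4+4]=10
d|11:{11,1}  Σφ=10+1=11
d|12:{12,6,4,3,2,1}  Σφ=4+2+2+2+1+1=12
q^13  k|13↦φ(k): 1:1 13:12  a_13=13
q^14  k|14↦φ(k): 14:6 7:6 2:1 1:1  a_14=14
d|15:{1,3,5,15}  Σφ=1+2+4+8=15
d|16:{16,8,4,2,1}  Σφ=8+4+2+1+1=16

10, 11, 12, 13, 14, 15, 16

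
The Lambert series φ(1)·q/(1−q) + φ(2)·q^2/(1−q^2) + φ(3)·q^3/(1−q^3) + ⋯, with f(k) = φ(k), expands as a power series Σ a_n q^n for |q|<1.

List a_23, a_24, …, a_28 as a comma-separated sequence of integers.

d|23:{1,23}  Σφ=1+22=23
q^24  k|24↦φ(k): 1:1 2:1 3:2 4:2 6:2 8:4 12:4 24:8  a_24=24
q^25  k|25↦φ(k): 25:20 5:4 1:1  a_25=25
[q^26] φ(1)=1,φ(2)=1,φ(13)=12,φ(26)=12 ⇒ 26
q^27  k|27↦φ(k): 1:1 3:2 9:6 27:18  a_27=27
d|28:{1,2,4,7,14,28}  Σφ=1+1+2+6+6+12=28

23, 24, 25, 26, 27, 28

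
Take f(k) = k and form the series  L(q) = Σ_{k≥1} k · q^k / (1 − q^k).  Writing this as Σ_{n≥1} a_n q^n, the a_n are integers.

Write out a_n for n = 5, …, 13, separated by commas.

[q^5] f(1)=1,f(5)=5 ⇒ 6
[q^6] f(1)=1,f(2)=2,f(3)=3,f(6)=6 ⇒ 12
d|7:{1,7}  Σf=1+7=8
n=8: 1·8 2·4 4·2 8·1  f→[1+2+4+8]=15
n=9: 1·9 3·3 9·1  f→[1+3+9]=13
n=10: 10·1 5·2 2·5 1·10  f→[10+5+2+1]=18
[q^11] f(1)=1,f(11)=11 ⇒ 12
[q^12] f(12)=12,f(6)=6,f(4)=4,f(3)=3,f(2)=2,f(1)=1 ⇒ 28
n=13: 1·13 13·1  f→[1+13]=14

6, 12, 8, 15, 13, 18, 12, 28, 14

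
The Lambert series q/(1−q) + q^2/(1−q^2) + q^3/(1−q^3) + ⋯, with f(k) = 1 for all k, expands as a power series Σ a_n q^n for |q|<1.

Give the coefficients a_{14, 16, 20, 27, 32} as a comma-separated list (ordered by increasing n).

4, 5, 6, 4, 6

d|14:{1,2,7,14}  Σf=1+1+1+1=4
d|16:{16,8,4,2,1}  Σf=1+1+1+1+1=5
[q^20] f(20)=1,f(10)=1,f(5)=1,f(4)=1,f(2)=1,f(1)=1 ⇒ 6
q^27  k|27↦f(k): 1:1 3:1 9:1 27:1  a_27=4
n=32: 1·32 2·16 4·8 8·4 16·2 32·1  f→[1+1+1+1+1+1]=6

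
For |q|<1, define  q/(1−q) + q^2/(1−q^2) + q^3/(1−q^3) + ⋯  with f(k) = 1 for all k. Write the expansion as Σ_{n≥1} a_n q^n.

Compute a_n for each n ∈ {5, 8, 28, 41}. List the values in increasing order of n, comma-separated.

q^5  k|5↦f(k): 5:1 1:1  a_5=2
n=8: 1·8 2·4 4·2 8·1  f→[1+1+1+1]=4
[q^28] f(28)=1,f(14)=1,f(7)=1,f(4)=1,f(2)=1,f(1)=1 ⇒ 6
[q^41] f(1)=1,f(41)=1 ⇒ 2

2, 4, 6, 2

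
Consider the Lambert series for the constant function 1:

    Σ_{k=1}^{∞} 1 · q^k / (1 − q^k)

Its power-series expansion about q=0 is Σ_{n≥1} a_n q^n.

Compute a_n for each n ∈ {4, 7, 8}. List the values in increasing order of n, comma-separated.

3, 2, 4

q^4  k|4↦f(k): 1:1 2:1 4:1  a_4=3
d|7:{7,1}  Σf=1+1=2
d|8:{1,2,4,8}  Σf=1+1+1+1=4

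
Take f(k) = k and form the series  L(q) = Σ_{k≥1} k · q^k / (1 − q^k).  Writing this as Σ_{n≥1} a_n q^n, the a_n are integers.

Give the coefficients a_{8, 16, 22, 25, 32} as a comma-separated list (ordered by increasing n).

n=8: 1·8 2·4 4·2 8·1  f→[1+2+4+8]=15
[q^16] f(16)=16,f(8)=8,f(4)=4,f(2)=2,f(1)=1 ⇒ 31
q^22  k|22↦f(k): 22:22 11:11 2:2 1:1  a_22=36
[q^25] f(25)=25,f(5)=5,f(1)=1 ⇒ 31
d|32:{1,2,4,8,16,32}  Σf=1+2+4+8+16+32=63

15, 31, 36, 31, 63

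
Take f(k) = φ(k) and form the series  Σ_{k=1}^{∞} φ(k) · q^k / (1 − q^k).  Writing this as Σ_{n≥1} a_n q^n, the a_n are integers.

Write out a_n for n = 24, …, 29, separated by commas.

n=24: 1·24 2·12 3·8 4·6 6·4 8·3 12·2 24·1  φ→[1+1+2+2+2+4+4+8]=24
n=25: 25·1 5·5 1·25  φ→[20+4+1]=25
d|26:{1,2,13,26}  Σφ=1+1+12+12=26
n=27: 1·27 3·9 9·3 27·1  φ→[1+2+6+18]=27
[q^28] φ(28)=12,φ(14)=6,φ(7)=6,φ(4)=2,φ(2)=1,φ(1)=1 ⇒ 28
d|29:{1,29}  Σφ=1+28=29

24, 25, 26, 27, 28, 29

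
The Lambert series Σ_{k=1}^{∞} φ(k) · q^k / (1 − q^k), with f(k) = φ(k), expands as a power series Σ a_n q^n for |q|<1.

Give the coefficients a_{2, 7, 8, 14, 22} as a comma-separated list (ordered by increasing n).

[q^2] φ(1)=1,φ(2)=1 ⇒ 2
n=7: 1·7 7·1  φ→[1+6]=7
[q^8] φ(1)=1,φ(2)=1,φ(4)=2,φ(8)=4 ⇒ 8
q^14  k|14↦φ(k): 1:1 2:1 7:6 14:6  a_14=14
[q^22] φ(22)=10,φ(11)=10,φ(2)=1,φ(1)=1 ⇒ 22

2, 7, 8, 14, 22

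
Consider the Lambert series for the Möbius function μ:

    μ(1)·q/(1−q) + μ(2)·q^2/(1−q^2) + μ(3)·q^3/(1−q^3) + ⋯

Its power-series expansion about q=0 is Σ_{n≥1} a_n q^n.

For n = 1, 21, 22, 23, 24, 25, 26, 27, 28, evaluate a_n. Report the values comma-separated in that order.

1, 0, 0, 0, 0, 0, 0, 0, 0

q^1  k|1↦μ(k): 1:1  a_1=1
[q^21] μ(1)=1,μ(3)=-1,μ(7)=-1,μ(21)=1 ⇒ 0
[q^22] μ(22)=1,μ(11)=-1,μ(2)=-1,μ(1)=1 ⇒ 0
n=23: 23·1 1·23  μ→[(-1)+1]=0
q^24  k|24↦μ(k): 1:1 2:-1 3:-1 4:0 6:1 8:0 12:0 24:0  a_24=0
d|25:{1,5,25}  Σμ=1+(-1)+0=0
[q^26] μ(26)=1,μ(13)=-1,μ(2)=-1,μ(1)=1 ⇒ 0
n=27: 1·27 3·9 9·3 27·1  μ→[1+(-1)+0+0]=0
q^28  k|28↦μ(k): 1:1 2:-1 4:0 7:-1 14:1 28:0  a_28=0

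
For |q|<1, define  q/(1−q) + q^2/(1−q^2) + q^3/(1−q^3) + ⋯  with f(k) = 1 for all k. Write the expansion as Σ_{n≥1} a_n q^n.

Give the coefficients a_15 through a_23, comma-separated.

[q^15] f(1)=1,f(3)=1,f(5)=1,f(15)=1 ⇒ 4
d|16:{16,8,4,2,1}  Σf=1+1+1+1+1=5
n=17: 1·17 17·1  f→[1+1]=2
d|18:{18,9,6,3,2,1}  Σf=1+1+1+1+1+1=6
[q^19] f(19)=1,f(1)=1 ⇒ 2
n=20: 1·20 2·10 4·5 5·4 10·2 20·1  f→[1+1+1+1+1+1]=6
[q^21] f(1)=1,f(3)=1,f(7)=1,f(21)=1 ⇒ 4
q^22  k|22↦f(k): 22:1 11:1 2:1 1:1  a_22=4
q^23  k|23↦f(k): 23:1 1:1  a_23=2

4, 5, 2, 6, 2, 6, 4, 4, 2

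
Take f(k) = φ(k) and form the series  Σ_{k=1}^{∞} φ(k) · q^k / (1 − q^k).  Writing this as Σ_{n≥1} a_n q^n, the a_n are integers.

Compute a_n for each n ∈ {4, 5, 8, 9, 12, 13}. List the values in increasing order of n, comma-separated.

d|4:{4,2,1}  Σφ=2+1+1=4
[q^5] φ(1)=1,φ(5)=4 ⇒ 5
n=8: 1·8 2·4 4·2 8·1  φ→[1+1+2+4]=8
[q^9] φ(9)=6,φ(3)=2,φ(1)=1 ⇒ 9
d|12:{1,2,3,4,6,12}  Σφ=1+1+2+2+2+4=12
n=13: 1·13 13·1  φ→[1+12]=13

4, 5, 8, 9, 12, 13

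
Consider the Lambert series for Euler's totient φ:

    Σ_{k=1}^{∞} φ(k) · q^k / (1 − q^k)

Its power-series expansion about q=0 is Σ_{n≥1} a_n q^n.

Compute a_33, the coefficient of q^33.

n=33: 1·33 3·11 11·3 33·1  φ→[1+2+10+20]=33

a_33 = 33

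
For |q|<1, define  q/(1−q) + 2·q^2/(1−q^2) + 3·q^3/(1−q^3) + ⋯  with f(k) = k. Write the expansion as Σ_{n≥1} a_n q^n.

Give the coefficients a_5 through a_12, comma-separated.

q^5  k|5↦f(k): 5:5 1:1  a_5=6
q^6  k|6↦f(k): 6:6 3:3 2:2 1:1  a_6=12
n=7: 1·7 7·1  f→[1+7]=8
[q^8] f(8)=8,f(4)=4,f(2)=2,f(1)=1 ⇒ 15
q^9  k|9↦f(k): 9:9 3:3 1:1  a_9=13
d|10:{1,2,5,10}  Σf=1+2+5+10=18
[q^11] f(1)=1,f(11)=11 ⇒ 12
[q^12] f(1)=1,f(2)=2,f(3)=3,f(4)=4,f(6)=6,f(12)=12 ⇒ 28

6, 12, 8, 15, 13, 18, 12, 28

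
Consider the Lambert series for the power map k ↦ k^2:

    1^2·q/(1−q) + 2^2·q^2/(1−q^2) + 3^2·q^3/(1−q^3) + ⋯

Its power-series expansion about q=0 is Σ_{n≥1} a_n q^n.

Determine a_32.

a_32 = 1365

d|32:{32,16,8,4,2,1}  Σf=1024+256+64+16+4+1=1365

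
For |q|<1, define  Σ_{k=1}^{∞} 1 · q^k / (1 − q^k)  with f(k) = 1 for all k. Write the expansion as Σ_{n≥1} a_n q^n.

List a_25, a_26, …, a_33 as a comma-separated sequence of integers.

3, 4, 4, 6, 2, 8, 2, 6, 4

[q^25] f(25)=1,f(5)=1,f(1)=1 ⇒ 3
n=26: 1·26 2·13 13·2 26·1  f→[1+1+1+1]=4
n=27: 1·27 3·9 9·3 27·1  f→[1+1+1+1]=4
[q^28] f(28)=1,f(14)=1,f(7)=1,f(4)=1,f(2)=1,f(1)=1 ⇒ 6
d|29:{29,1}  Σf=1+1=2
n=30: 1·30 2·15 3·10 5·6 6·5 10·3 15·2 30·1  f→[1+1+1+1+1+1+1+1]=8
q^31  k|31↦f(k): 31:1 1:1  a_31=2
n=32: 32·1 16·2 8·4 4·8 2·16 1·32  f→[1+1+1+1+1+1]=6
[q^33] f(1)=1,f(3)=1,f(11)=1,f(33)=1 ⇒ 4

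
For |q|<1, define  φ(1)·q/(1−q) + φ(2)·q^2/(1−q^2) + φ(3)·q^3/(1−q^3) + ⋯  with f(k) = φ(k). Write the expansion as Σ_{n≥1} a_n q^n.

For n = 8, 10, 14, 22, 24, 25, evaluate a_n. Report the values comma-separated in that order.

d|8:{8,4,2,1}  Σφ=4+2+1+1=8
[q^10] φ(1)=1,φ(2)=1,φ(5)=4,φ(10)=4 ⇒ 10
q^14  k|14↦φ(k): 14:6 7:6 2:1 1:1  a_14=14
d|22:{1,2,11,22}  Σφ=1+1+10+10=22
n=24: 24·1 12·2 8·3 6·4 4·6 3·8 2·12 1·24  φ→[8+4+4+2+2+2+1+1]=24
n=25: 25·1 5·5 1·25  φ→[20+4+1]=25

8, 10, 14, 22, 24, 25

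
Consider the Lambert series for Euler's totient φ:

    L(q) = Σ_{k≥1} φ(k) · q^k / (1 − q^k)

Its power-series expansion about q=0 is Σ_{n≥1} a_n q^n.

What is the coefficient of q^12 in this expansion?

[q^12] φ(1)=1,φ(2)=1,φ(3)=2,φ(4)=2,φ(6)=2,φ(12)=4 ⇒ 12

a_12 = 12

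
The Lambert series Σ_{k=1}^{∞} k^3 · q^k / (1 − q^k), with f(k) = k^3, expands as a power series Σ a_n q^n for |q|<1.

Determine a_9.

a_9 = 757

q^9  k|9↦f(k): 9:729 3:27 1:1  a_9=757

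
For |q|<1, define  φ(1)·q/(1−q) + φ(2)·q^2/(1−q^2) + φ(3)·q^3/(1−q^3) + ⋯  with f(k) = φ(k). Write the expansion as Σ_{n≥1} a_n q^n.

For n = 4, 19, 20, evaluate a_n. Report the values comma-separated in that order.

d|4:{4,2,1}  Σφ=2+1+1=4
d|19:{1,19}  Σφ=1+18=19
[q^20] φ(20)=8,φ(10)=4,φ(5)=4,φ(4)=2,φ(2)=1,φ(1)=1 ⇒ 20

4, 19, 20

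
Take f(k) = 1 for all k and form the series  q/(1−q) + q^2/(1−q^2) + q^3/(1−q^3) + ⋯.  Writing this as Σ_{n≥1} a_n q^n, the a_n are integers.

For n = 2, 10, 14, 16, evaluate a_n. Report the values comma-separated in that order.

q^2  k|2↦f(k): 2:1 1:1  a_2=2
[q^10] f(10)=1,f(5)=1,f(2)=1,f(1)=1 ⇒ 4
q^14  k|14↦f(k): 14:1 7:1 2:1 1:1  a_14=4
n=16: 1·16 2·8 4·4 8·2 16·1  f→[1+1+1+1+1]=5

2, 4, 4, 5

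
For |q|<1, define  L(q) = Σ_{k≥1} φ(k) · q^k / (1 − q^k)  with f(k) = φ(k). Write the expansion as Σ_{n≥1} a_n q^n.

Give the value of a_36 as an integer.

n=36: 36·1 18·2 12·3 9·4 6·6 4·9 3·12 2·18 1·36  φ→[12+6+4+6+2+2+2+1+1]=36

a_36 = 36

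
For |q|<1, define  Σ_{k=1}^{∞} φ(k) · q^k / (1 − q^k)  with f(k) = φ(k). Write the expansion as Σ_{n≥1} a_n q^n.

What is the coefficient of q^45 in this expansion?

n=45: 1·45 3·15 5·9 9·5 15·3 45·1  φ→[1+2+4+6+8+24]=45

a_45 = 45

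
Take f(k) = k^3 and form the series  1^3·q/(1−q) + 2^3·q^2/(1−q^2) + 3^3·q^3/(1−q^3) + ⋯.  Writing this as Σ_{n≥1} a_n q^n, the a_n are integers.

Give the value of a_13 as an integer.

q^13  k|13↦f(k): 1:1 13:2197  a_13=2198

a_13 = 2198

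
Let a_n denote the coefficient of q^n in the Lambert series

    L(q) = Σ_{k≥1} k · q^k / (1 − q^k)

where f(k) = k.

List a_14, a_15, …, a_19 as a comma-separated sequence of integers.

d|14:{14,7,2,1}  Σf=14+7+2+1=24
q^15  k|15↦f(k): 1:1 3:3 5:5 15:15  a_15=24
q^16  k|16↦f(k): 16:16 8:8 4:4 2:2 1:1  a_16=31
n=17: 1·17 17·1  f→[1+17]=18
[q^18] f(18)=18,f(9)=9,f(6)=6,f(3)=3,f(2)=2,f(1)=1 ⇒ 39
n=19: 19·1 1·19  f→[19+1]=20

24, 24, 31, 18, 39, 20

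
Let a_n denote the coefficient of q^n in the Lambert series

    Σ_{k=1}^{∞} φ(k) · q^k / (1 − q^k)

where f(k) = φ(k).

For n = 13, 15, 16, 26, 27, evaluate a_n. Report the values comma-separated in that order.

[q^13] φ(1)=1,φ(13)=12 ⇒ 13
d|15:{1,3,5,15}  Σφ=1+2+4+8=15
[q^16] φ(1)=1,φ(2)=1,φ(4)=2,φ(8)=4,φ(16)=8 ⇒ 16
n=26: 1·26 2·13 13·2 26·1  φ→[1+1+12+12]=26
[q^27] φ(27)=18,φ(9)=6,φ(3)=2,φ(1)=1 ⇒ 27

13, 15, 16, 26, 27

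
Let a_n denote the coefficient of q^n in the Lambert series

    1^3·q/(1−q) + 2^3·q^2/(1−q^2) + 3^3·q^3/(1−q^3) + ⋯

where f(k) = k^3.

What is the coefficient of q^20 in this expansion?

a_20 = 9198

q^20  k|20↦f(k): 1:1 2:8 4:64 5:125 10:1000 20:8000  a_20=9198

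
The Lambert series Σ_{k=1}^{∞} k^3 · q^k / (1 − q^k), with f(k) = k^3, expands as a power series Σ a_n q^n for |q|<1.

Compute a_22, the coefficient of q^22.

a_22 = 11988

d|22:{22,11,2,1}  Σf=10648+1331+8+1=11988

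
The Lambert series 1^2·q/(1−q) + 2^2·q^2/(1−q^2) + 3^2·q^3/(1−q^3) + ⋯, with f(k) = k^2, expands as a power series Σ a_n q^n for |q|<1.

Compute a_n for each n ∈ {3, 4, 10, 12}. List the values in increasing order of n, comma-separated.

10, 21, 130, 210

n=3: 1·3 3·1  f→[1+9]=10
n=4: 4·1 2·2 1·4  f→[16+4+1]=21
q^10  k|10↦f(k): 10:100 5:25 2:4 1:1  a_10=130
d|12:{1,2,3,4,6,12}  Σf=1+4+9+16+36+144=210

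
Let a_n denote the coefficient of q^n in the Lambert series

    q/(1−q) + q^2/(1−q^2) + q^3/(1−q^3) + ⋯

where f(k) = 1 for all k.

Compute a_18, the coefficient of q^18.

[q^18] f(1)=1,f(2)=1,f(3)=1,f(6)=1,f(9)=1,f(18)=1 ⇒ 6

a_18 = 6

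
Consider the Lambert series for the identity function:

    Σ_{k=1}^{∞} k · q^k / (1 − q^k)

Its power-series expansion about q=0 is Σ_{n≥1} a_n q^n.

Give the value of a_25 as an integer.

a_25 = 31

d|25:{25,5,1}  Σf=25+5+1=31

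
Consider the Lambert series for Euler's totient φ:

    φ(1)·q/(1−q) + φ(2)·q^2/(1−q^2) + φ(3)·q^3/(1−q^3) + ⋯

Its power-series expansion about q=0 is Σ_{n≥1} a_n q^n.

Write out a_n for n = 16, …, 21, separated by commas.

d|16:{1,2,4,8,16}  Σφ=1+1+2+4+8=16
d|17:{1,17}  Σφ=1+16=17
d|18:{18,9,6,3,2,1}  Σφ=6+6+2+2+1+1=18
[q^19] φ(1)=1,φ(19)=18 ⇒ 19
n=20: 20·1 10·2 5·4 4·5 2·10 1·20  φ→[8+4+4+2+1+1]=20
[q^21] φ(1)=1,φ(3)=2,φ(7)=6,φ(21)=12 ⇒ 21

16, 17, 18, 19, 20, 21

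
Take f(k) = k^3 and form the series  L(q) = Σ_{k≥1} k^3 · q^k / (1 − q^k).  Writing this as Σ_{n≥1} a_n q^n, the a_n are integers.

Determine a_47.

d|47:{1,47}  Σf=1+103823=103824

a_47 = 103824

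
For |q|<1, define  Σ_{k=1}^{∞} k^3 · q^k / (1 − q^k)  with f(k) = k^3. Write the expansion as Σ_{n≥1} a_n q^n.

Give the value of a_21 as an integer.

a_21 = 9632

[q^21] f(21)=9261,f(7)=343,f(3)=27,f(1)=1 ⇒ 9632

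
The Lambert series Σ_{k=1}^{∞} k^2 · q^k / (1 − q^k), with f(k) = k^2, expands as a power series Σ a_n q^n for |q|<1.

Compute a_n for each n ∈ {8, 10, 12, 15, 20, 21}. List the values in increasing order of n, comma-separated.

q^8  k|8↦f(k): 8:64 4:16 2:4 1:1  a_8=85
d|10:{10,5,2,1}  Σf=100+25+4+1=130
n=12: 1·12 2·6 3·4 4·3 6·2 12·1  f→[1+4+9+16+36+144]=210
[q^15] f(15)=225,f(5)=25,f(3)=9,f(1)=1 ⇒ 260
n=20: 20·1 10·2 5·4 4·5 2·10 1·20  f→[400+100+25+16+4+1]=546
[q^21] f(21)=441,f(7)=49,f(3)=9,f(1)=1 ⇒ 500

85, 130, 210, 260, 546, 500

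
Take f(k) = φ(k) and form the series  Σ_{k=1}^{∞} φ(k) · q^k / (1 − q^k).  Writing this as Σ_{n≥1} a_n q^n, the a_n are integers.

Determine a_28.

n=28: 28·1 14·2 7·4 4·7 2·14 1·28  φ→[12+6+6+2+1+1]=28

a_28 = 28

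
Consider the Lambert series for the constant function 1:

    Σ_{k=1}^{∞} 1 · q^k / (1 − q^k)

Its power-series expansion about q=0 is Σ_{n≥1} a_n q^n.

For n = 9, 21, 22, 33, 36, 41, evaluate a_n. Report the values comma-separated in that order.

[q^9] f(1)=1,f(3)=1,f(9)=1 ⇒ 3
n=21: 1·21 3·7 7·3 21·1  f→[1+1+1+1]=4
d|22:{1,2,11,22}  Σf=1+1+1+1=4
n=33: 33·1 11·3 3·11 1·33  f→[1+1+1+1]=4
d|36:{36,18,12,9,6,4,3,2,1}  Σf=1+1+1+1+1+1+1+1+1=9
n=41: 41·1 1·41  f→[1+1]=2

3, 4, 4, 4, 9, 2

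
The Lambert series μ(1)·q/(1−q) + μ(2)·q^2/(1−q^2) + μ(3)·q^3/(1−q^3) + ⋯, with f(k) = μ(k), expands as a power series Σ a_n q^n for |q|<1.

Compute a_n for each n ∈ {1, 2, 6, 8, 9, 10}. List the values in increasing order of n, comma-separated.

n=1: 1·1  μ→[1]=1
q^2  k|2↦μ(k): 1:1 2:-1  a_2=0
n=6: 1·6 2·3 3·2 6·1  μ→[1+(-1)+(-1)+1]=0
d|8:{8,4,2,1}  Σμ=0+0+(-1)+1=0
n=9: 9·1 3·3 1·9  μ→[0+(-1)+1]=0
[q^10] μ(1)=1,μ(2)=-1,μ(5)=-1,μ(10)=1 ⇒ 0

1, 0, 0, 0, 0, 0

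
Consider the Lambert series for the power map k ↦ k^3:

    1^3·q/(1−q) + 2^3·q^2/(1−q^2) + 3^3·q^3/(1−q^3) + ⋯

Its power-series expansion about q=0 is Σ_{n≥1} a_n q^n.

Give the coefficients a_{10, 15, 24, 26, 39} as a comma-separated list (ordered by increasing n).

1134, 3528, 16380, 19782, 61544

q^10  k|10↦f(k): 1:1 2:8 5:125 10:1000  a_10=1134
d|15:{1,3,5,15}  Σf=1+27+125+3375=3528
q^24  k|24↦f(k): 1:1 2:8 3:27 4:64 6:216 8:512 12:1728 24:13824  a_24=16380
q^26  k|26↦f(k): 26:17576 13:2197 2:8 1:1  a_26=19782
n=39: 39·1 13·3 3·13 1·39  f→[59319+2197+27+1]=61544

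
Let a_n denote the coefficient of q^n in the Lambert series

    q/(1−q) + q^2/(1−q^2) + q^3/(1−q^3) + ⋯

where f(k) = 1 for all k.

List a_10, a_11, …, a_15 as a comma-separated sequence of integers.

4, 2, 6, 2, 4, 4

n=10: 10·1 5·2 2·5 1·10  f→[1+1+1+1]=4
q^11  k|11↦f(k): 11:1 1:1  a_11=2
[q^12] f(1)=1,f(2)=1,f(3)=1,f(4)=1,f(6)=1,f(12)=1 ⇒ 6
d|13:{1,13}  Σf=1+1=2
d|14:{14,7,2,1}  Σf=1+1+1+1=4
d|15:{15,5,3,1}  Σf=1+1+1+1=4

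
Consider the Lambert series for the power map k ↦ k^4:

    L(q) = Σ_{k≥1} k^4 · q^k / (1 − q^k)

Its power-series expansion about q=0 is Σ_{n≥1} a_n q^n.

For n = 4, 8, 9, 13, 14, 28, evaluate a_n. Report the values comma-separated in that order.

273, 4369, 6643, 28562, 40834, 655746

d|4:{4,2,1}  Σf=256+16+1=273
[q^8] f(1)=1,f(2)=16,f(4)=256,f(8)=4096 ⇒ 4369
d|9:{1,3,9}  Σf=1+81+6561=6643
n=13: 1·13 13·1  f→[1+28561]=28562
n=14: 14·1 7·2 2·7 1·14  f→[38416+2401+16+1]=40834
q^28  k|28↦f(k): 28:614656 14:38416 7:2401 4:256 2:16 1:1  a_28=655746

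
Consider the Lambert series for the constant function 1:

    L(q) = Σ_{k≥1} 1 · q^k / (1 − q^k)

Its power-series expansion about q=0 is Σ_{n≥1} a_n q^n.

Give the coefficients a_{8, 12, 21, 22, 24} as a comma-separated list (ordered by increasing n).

4, 6, 4, 4, 8

d|8:{8,4,2,1}  Σf=1+1+1+1=4
n=12: 12·1 6·2 4·3 3·4 2·6 1·12  f→[1+1+1+1+1+1]=6
n=21: 21·1 7·3 3·7 1·21  f→[1+1+1+1]=4
n=22: 1·22 2·11 11·2 22·1  f→[1+1+1+1]=4
d|24:{24,12,8,6,4,3,2,1}  Σf=1+1+1+1+1+1+1+1=8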